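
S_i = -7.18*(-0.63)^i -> [-7.18, 4.52, -2.85, 1.8, -1.13]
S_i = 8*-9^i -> [8, -72, 648, -5832, 52488]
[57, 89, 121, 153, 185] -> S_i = 57 + 32*i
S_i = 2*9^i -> [2, 18, 162, 1458, 13122]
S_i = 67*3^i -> [67, 201, 603, 1809, 5427]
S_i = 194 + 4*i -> [194, 198, 202, 206, 210]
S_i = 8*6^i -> [8, 48, 288, 1728, 10368]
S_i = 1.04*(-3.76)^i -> [1.04, -3.91, 14.7, -55.28, 207.87]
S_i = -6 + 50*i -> [-6, 44, 94, 144, 194]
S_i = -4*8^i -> [-4, -32, -256, -2048, -16384]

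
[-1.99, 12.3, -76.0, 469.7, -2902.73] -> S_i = -1.99*(-6.18)^i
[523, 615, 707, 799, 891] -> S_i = 523 + 92*i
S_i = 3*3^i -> [3, 9, 27, 81, 243]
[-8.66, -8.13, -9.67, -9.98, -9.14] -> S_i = Random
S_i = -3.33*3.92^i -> [-3.33, -13.05, -51.17, -200.59, -786.3]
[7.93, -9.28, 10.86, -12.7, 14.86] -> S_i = 7.93*(-1.17)^i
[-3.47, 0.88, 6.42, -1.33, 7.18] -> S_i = Random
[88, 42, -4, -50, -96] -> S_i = 88 + -46*i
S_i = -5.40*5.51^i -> [-5.4, -29.75, -163.94, -903.33, -4977.37]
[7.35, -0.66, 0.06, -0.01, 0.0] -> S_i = 7.35*(-0.09)^i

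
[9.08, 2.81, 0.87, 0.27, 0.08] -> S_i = 9.08*0.31^i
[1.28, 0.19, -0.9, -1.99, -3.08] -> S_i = 1.28 + -1.09*i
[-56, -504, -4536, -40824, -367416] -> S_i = -56*9^i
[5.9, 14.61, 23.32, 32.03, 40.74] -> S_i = 5.90 + 8.71*i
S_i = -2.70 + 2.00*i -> [-2.7, -0.7, 1.3, 3.3, 5.3]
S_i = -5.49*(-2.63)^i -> [-5.49, 14.44, -37.97, 99.87, -262.66]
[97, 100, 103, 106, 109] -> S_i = 97 + 3*i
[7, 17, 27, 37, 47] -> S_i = 7 + 10*i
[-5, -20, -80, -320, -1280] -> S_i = -5*4^i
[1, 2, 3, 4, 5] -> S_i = 1 + 1*i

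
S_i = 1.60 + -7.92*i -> [1.6, -6.32, -14.24, -22.16, -30.08]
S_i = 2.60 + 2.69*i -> [2.6, 5.29, 7.98, 10.67, 13.36]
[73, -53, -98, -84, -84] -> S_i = Random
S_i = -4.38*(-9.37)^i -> [-4.38, 41.04, -384.55, 3603.24, -33762.33]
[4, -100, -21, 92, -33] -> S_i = Random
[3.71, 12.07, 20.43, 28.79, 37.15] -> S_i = 3.71 + 8.36*i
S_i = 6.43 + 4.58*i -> [6.43, 11.01, 15.59, 20.17, 24.75]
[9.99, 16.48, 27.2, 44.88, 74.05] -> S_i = 9.99*1.65^i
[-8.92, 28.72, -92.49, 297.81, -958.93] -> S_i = -8.92*(-3.22)^i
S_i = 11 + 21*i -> [11, 32, 53, 74, 95]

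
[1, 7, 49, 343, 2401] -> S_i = 1*7^i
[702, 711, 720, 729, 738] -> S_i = 702 + 9*i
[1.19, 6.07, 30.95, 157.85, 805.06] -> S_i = 1.19*5.10^i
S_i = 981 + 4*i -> [981, 985, 989, 993, 997]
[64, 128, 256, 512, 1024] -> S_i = 64*2^i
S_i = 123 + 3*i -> [123, 126, 129, 132, 135]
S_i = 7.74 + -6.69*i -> [7.74, 1.05, -5.64, -12.33, -19.02]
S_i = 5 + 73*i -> [5, 78, 151, 224, 297]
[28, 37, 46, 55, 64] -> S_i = 28 + 9*i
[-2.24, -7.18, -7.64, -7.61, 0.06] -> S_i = Random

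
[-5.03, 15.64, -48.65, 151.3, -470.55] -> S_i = -5.03*(-3.11)^i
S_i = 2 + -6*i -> [2, -4, -10, -16, -22]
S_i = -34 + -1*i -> [-34, -35, -36, -37, -38]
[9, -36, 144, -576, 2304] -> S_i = 9*-4^i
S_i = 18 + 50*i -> [18, 68, 118, 168, 218]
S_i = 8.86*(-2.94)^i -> [8.86, -26.05, 76.58, -225.15, 661.95]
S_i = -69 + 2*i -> [-69, -67, -65, -63, -61]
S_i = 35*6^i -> [35, 210, 1260, 7560, 45360]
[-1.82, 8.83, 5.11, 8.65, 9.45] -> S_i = Random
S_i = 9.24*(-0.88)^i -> [9.24, -8.13, 7.16, -6.3, 5.54]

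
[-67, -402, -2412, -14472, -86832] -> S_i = -67*6^i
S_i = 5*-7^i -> [5, -35, 245, -1715, 12005]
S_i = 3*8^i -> [3, 24, 192, 1536, 12288]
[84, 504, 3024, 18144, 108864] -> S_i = 84*6^i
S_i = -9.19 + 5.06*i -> [-9.19, -4.13, 0.93, 5.99, 11.05]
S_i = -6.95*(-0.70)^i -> [-6.95, 4.86, -3.41, 2.38, -1.67]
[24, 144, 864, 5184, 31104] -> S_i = 24*6^i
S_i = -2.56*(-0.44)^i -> [-2.56, 1.13, -0.5, 0.22, -0.1]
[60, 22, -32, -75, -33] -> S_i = Random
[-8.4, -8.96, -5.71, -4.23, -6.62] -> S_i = Random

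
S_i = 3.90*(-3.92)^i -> [3.9, -15.29, 59.93, -234.92, 920.89]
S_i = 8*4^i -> [8, 32, 128, 512, 2048]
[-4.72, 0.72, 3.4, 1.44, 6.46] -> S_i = Random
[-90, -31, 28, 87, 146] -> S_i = -90 + 59*i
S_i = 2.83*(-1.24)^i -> [2.83, -3.51, 4.35, -5.4, 6.69]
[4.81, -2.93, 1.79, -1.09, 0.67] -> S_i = 4.81*(-0.61)^i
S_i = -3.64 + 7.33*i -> [-3.64, 3.69, 11.02, 18.35, 25.68]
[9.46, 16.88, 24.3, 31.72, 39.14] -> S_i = 9.46 + 7.42*i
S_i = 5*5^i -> [5, 25, 125, 625, 3125]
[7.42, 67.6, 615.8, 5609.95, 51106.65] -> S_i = 7.42*9.11^i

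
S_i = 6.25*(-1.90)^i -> [6.25, -11.88, 22.56, -42.87, 81.45]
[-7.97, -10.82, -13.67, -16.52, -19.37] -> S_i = -7.97 + -2.85*i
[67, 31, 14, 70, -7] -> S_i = Random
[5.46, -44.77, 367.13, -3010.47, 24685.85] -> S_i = 5.46*(-8.20)^i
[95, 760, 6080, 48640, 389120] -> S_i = 95*8^i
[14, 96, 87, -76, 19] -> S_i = Random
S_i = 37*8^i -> [37, 296, 2368, 18944, 151552]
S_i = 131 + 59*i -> [131, 190, 249, 308, 367]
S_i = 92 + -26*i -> [92, 66, 40, 14, -12]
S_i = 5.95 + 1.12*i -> [5.95, 7.07, 8.19, 9.31, 10.43]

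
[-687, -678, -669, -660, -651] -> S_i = -687 + 9*i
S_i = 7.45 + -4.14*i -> [7.45, 3.31, -0.83, -4.97, -9.11]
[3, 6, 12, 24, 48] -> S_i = 3*2^i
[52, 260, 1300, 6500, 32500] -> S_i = 52*5^i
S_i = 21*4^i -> [21, 84, 336, 1344, 5376]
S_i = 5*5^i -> [5, 25, 125, 625, 3125]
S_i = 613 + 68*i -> [613, 681, 749, 817, 885]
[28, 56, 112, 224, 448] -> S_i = 28*2^i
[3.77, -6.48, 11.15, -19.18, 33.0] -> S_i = 3.77*(-1.72)^i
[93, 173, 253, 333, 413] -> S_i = 93 + 80*i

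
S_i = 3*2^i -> [3, 6, 12, 24, 48]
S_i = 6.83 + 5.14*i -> [6.83, 11.97, 17.11, 22.25, 27.39]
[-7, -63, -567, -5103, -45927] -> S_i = -7*9^i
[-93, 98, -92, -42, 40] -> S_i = Random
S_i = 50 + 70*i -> [50, 120, 190, 260, 330]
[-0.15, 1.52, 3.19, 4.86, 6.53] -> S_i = -0.15 + 1.67*i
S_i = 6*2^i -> [6, 12, 24, 48, 96]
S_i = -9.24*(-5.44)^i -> [-9.24, 50.27, -273.44, 1487.54, -8092.22]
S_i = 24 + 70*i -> [24, 94, 164, 234, 304]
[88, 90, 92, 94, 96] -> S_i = 88 + 2*i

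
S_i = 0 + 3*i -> [0, 3, 6, 9, 12]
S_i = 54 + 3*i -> [54, 57, 60, 63, 66]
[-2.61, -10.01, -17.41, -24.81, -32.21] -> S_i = -2.61 + -7.40*i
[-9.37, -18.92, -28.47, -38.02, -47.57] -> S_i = -9.37 + -9.55*i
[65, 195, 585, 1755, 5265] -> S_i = 65*3^i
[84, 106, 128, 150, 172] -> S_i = 84 + 22*i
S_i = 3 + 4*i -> [3, 7, 11, 15, 19]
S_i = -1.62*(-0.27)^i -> [-1.62, 0.44, -0.12, 0.03, -0.01]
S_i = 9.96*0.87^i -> [9.96, 8.67, 7.54, 6.56, 5.71]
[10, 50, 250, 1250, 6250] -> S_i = 10*5^i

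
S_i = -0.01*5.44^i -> [-0.01, -0.05, -0.3, -1.61, -8.76]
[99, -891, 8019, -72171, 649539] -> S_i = 99*-9^i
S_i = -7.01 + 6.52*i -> [-7.01, -0.49, 6.03, 12.55, 19.07]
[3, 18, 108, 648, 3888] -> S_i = 3*6^i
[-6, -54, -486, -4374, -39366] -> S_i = -6*9^i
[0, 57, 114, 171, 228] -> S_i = 0 + 57*i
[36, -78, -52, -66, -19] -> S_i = Random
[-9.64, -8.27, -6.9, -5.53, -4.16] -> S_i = -9.64 + 1.37*i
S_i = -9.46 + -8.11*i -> [-9.46, -17.57, -25.68, -33.79, -41.9]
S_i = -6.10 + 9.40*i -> [-6.1, 3.3, 12.7, 22.1, 31.5]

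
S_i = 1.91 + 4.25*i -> [1.91, 6.16, 10.41, 14.66, 18.91]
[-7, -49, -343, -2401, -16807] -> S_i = -7*7^i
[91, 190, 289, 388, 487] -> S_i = 91 + 99*i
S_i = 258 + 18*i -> [258, 276, 294, 312, 330]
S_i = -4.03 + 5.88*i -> [-4.03, 1.85, 7.73, 13.61, 19.49]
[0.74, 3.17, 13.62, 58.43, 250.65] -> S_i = 0.74*4.29^i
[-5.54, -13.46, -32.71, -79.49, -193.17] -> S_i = -5.54*2.43^i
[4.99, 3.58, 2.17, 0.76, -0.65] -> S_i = 4.99 + -1.41*i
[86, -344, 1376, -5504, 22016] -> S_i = 86*-4^i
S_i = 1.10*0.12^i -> [1.1, 0.13, 0.02, 0.0, 0.0]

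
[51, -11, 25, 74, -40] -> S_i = Random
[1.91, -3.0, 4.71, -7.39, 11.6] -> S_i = 1.91*(-1.57)^i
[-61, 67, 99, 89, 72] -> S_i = Random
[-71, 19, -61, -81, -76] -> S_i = Random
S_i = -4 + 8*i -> [-4, 4, 12, 20, 28]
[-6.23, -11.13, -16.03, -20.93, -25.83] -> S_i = -6.23 + -4.90*i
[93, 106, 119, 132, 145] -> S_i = 93 + 13*i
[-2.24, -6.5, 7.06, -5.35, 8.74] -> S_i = Random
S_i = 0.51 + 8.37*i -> [0.51, 8.88, 17.25, 25.62, 33.99]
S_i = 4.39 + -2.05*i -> [4.39, 2.34, 0.29, -1.76, -3.81]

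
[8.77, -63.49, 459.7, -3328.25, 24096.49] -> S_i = 8.77*(-7.24)^i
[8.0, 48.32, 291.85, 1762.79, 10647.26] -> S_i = 8.00*6.04^i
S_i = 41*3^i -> [41, 123, 369, 1107, 3321]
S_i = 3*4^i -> [3, 12, 48, 192, 768]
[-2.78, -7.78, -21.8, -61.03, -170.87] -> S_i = -2.78*2.80^i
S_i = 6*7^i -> [6, 42, 294, 2058, 14406]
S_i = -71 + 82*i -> [-71, 11, 93, 175, 257]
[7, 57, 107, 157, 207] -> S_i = 7 + 50*i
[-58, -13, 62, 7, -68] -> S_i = Random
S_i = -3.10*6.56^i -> [-3.1, -20.34, -133.4, -875.13, -5740.86]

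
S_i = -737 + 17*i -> [-737, -720, -703, -686, -669]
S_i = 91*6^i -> [91, 546, 3276, 19656, 117936]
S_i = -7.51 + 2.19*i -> [-7.51, -5.32, -3.13, -0.94, 1.25]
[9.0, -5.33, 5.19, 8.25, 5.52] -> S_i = Random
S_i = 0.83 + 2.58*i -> [0.83, 3.41, 5.99, 8.57, 11.15]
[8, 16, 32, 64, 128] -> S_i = 8*2^i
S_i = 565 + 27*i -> [565, 592, 619, 646, 673]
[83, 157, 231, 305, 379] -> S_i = 83 + 74*i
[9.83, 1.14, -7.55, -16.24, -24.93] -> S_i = 9.83 + -8.69*i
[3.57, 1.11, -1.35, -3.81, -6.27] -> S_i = 3.57 + -2.46*i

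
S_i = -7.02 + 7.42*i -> [-7.02, 0.4, 7.82, 15.24, 22.66]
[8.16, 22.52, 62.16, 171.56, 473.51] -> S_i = 8.16*2.76^i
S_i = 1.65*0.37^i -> [1.65, 0.61, 0.23, 0.08, 0.03]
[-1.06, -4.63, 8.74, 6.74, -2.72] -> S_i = Random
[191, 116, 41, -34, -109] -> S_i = 191 + -75*i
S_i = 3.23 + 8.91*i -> [3.23, 12.14, 21.05, 29.96, 38.87]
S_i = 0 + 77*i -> [0, 77, 154, 231, 308]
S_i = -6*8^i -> [-6, -48, -384, -3072, -24576]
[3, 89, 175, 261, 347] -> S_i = 3 + 86*i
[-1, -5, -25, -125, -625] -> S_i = -1*5^i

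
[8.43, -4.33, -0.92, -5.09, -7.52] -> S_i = Random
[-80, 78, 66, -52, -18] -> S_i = Random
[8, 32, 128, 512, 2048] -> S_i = 8*4^i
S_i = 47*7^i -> [47, 329, 2303, 16121, 112847]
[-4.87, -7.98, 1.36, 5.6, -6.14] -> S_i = Random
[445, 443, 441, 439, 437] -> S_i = 445 + -2*i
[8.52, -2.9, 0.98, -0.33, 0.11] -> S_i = 8.52*(-0.34)^i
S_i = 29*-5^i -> [29, -145, 725, -3625, 18125]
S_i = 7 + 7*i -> [7, 14, 21, 28, 35]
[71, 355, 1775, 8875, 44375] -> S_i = 71*5^i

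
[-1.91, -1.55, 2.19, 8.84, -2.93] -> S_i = Random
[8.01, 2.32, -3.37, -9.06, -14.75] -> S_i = 8.01 + -5.69*i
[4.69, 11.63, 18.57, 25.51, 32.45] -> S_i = 4.69 + 6.94*i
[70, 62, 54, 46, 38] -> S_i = 70 + -8*i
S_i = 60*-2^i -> [60, -120, 240, -480, 960]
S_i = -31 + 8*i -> [-31, -23, -15, -7, 1]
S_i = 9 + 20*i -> [9, 29, 49, 69, 89]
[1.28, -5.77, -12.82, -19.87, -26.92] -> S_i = 1.28 + -7.05*i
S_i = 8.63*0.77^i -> [8.63, 6.65, 5.12, 3.94, 3.03]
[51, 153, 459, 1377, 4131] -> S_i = 51*3^i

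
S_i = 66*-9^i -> [66, -594, 5346, -48114, 433026]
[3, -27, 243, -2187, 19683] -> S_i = 3*-9^i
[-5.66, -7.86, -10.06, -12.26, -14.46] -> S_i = -5.66 + -2.20*i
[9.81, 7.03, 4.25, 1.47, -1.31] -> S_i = 9.81 + -2.78*i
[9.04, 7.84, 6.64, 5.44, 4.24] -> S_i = 9.04 + -1.20*i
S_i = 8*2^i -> [8, 16, 32, 64, 128]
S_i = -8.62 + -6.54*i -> [-8.62, -15.16, -21.7, -28.24, -34.78]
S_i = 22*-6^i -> [22, -132, 792, -4752, 28512]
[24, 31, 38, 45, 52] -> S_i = 24 + 7*i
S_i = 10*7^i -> [10, 70, 490, 3430, 24010]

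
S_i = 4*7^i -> [4, 28, 196, 1372, 9604]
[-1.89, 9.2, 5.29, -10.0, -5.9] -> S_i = Random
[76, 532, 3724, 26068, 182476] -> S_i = 76*7^i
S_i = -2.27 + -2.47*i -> [-2.27, -4.74, -7.21, -9.68, -12.15]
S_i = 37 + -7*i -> [37, 30, 23, 16, 9]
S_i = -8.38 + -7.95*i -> [-8.38, -16.33, -24.28, -32.23, -40.18]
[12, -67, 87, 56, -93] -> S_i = Random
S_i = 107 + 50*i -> [107, 157, 207, 257, 307]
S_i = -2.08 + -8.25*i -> [-2.08, -10.33, -18.58, -26.83, -35.08]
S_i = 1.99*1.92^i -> [1.99, 3.82, 7.34, 14.08, 27.04]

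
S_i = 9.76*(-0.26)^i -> [9.76, -2.54, 0.66, -0.17, 0.04]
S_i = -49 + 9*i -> [-49, -40, -31, -22, -13]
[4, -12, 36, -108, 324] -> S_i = 4*-3^i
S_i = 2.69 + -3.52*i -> [2.69, -0.83, -4.35, -7.87, -11.39]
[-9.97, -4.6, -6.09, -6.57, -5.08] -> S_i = Random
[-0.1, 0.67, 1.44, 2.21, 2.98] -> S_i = -0.10 + 0.77*i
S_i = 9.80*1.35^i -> [9.8, 13.23, 17.86, 24.11, 32.55]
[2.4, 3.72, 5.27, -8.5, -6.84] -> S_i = Random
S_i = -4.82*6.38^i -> [-4.82, -30.75, -196.2, -1251.73, -7986.01]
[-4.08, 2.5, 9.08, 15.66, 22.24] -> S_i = -4.08 + 6.58*i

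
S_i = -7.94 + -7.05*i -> [-7.94, -14.99, -22.04, -29.09, -36.14]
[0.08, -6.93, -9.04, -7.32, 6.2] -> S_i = Random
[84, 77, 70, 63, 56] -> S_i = 84 + -7*i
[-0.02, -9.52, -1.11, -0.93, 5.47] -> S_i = Random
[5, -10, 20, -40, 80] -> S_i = 5*-2^i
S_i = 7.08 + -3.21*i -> [7.08, 3.87, 0.66, -2.55, -5.76]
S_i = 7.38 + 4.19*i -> [7.38, 11.57, 15.76, 19.95, 24.14]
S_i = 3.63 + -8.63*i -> [3.63, -5.0, -13.63, -22.26, -30.89]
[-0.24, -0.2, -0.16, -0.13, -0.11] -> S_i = -0.24*0.82^i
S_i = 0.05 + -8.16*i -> [0.05, -8.11, -16.27, -24.43, -32.59]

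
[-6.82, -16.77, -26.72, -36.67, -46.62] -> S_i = -6.82 + -9.95*i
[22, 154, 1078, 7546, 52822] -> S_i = 22*7^i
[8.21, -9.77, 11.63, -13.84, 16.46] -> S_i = 8.21*(-1.19)^i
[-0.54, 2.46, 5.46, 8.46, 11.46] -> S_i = -0.54 + 3.00*i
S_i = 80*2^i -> [80, 160, 320, 640, 1280]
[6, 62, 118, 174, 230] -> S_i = 6 + 56*i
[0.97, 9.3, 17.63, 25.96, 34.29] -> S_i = 0.97 + 8.33*i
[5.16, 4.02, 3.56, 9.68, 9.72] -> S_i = Random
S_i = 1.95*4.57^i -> [1.95, 8.91, 40.73, 186.12, 850.55]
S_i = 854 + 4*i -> [854, 858, 862, 866, 870]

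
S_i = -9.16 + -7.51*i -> [-9.16, -16.67, -24.18, -31.69, -39.2]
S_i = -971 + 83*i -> [-971, -888, -805, -722, -639]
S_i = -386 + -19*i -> [-386, -405, -424, -443, -462]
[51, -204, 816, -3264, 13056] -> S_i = 51*-4^i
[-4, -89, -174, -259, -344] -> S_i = -4 + -85*i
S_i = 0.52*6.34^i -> [0.52, 3.3, 20.9, 132.52, 840.16]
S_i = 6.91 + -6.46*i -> [6.91, 0.45, -6.01, -12.47, -18.93]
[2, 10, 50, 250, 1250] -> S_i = 2*5^i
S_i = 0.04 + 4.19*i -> [0.04, 4.23, 8.42, 12.61, 16.8]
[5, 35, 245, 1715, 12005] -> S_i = 5*7^i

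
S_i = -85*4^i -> [-85, -340, -1360, -5440, -21760]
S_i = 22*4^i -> [22, 88, 352, 1408, 5632]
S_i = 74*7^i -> [74, 518, 3626, 25382, 177674]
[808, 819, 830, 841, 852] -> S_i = 808 + 11*i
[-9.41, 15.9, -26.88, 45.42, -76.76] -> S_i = -9.41*(-1.69)^i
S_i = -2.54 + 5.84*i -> [-2.54, 3.3, 9.14, 14.98, 20.82]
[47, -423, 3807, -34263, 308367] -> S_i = 47*-9^i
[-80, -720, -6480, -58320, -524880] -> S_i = -80*9^i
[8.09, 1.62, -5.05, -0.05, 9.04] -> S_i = Random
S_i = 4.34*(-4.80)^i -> [4.34, -20.83, 99.99, -479.97, 2303.85]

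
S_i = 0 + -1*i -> [0, -1, -2, -3, -4]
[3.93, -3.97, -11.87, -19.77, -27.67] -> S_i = 3.93 + -7.90*i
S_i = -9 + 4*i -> [-9, -5, -1, 3, 7]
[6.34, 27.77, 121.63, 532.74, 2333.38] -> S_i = 6.34*4.38^i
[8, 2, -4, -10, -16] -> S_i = 8 + -6*i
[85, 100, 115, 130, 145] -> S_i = 85 + 15*i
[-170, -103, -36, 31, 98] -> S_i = -170 + 67*i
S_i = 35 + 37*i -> [35, 72, 109, 146, 183]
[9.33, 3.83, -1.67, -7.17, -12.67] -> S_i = 9.33 + -5.50*i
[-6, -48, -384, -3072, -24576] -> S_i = -6*8^i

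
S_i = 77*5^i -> [77, 385, 1925, 9625, 48125]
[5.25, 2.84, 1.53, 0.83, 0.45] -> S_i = 5.25*0.54^i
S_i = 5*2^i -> [5, 10, 20, 40, 80]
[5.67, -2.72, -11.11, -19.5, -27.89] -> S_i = 5.67 + -8.39*i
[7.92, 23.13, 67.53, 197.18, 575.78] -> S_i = 7.92*2.92^i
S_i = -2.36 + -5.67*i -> [-2.36, -8.03, -13.7, -19.37, -25.04]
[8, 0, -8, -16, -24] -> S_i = 8 + -8*i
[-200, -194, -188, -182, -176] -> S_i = -200 + 6*i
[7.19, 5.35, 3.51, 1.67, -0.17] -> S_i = 7.19 + -1.84*i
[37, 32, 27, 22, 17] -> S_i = 37 + -5*i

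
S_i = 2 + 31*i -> [2, 33, 64, 95, 126]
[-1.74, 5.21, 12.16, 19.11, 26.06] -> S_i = -1.74 + 6.95*i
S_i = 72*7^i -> [72, 504, 3528, 24696, 172872]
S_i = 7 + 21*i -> [7, 28, 49, 70, 91]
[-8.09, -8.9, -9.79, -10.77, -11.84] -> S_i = -8.09*1.10^i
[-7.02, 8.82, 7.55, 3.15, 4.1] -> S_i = Random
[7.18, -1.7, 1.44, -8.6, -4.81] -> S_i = Random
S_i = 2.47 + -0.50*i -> [2.47, 1.97, 1.47, 0.97, 0.47]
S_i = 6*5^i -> [6, 30, 150, 750, 3750]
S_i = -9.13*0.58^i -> [-9.13, -5.3, -3.07, -1.78, -1.03]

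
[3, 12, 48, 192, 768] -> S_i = 3*4^i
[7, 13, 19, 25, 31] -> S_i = 7 + 6*i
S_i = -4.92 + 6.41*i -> [-4.92, 1.49, 7.9, 14.31, 20.72]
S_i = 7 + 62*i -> [7, 69, 131, 193, 255]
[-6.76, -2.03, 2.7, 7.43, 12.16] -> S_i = -6.76 + 4.73*i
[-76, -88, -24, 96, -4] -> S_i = Random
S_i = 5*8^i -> [5, 40, 320, 2560, 20480]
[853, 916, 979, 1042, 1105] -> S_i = 853 + 63*i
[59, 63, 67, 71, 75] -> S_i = 59 + 4*i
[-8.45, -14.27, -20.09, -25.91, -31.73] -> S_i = -8.45 + -5.82*i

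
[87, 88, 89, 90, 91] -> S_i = 87 + 1*i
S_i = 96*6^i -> [96, 576, 3456, 20736, 124416]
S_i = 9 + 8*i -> [9, 17, 25, 33, 41]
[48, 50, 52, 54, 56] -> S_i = 48 + 2*i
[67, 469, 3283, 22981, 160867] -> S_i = 67*7^i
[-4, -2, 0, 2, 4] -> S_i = -4 + 2*i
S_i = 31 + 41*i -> [31, 72, 113, 154, 195]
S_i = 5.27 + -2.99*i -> [5.27, 2.28, -0.71, -3.7, -6.69]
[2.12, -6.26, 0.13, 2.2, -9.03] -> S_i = Random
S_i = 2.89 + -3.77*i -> [2.89, -0.88, -4.65, -8.42, -12.19]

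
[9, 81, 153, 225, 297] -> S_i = 9 + 72*i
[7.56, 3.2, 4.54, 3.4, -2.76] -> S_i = Random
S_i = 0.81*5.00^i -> [0.81, 4.05, 20.25, 101.25, 506.25]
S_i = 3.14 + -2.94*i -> [3.14, 0.2, -2.74, -5.68, -8.62]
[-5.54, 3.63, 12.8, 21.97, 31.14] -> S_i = -5.54 + 9.17*i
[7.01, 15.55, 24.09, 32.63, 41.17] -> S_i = 7.01 + 8.54*i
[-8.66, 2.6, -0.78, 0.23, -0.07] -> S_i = -8.66*(-0.30)^i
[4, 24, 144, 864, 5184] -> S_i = 4*6^i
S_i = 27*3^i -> [27, 81, 243, 729, 2187]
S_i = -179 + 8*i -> [-179, -171, -163, -155, -147]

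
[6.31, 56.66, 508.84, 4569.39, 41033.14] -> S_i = 6.31*8.98^i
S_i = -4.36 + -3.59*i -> [-4.36, -7.95, -11.54, -15.13, -18.72]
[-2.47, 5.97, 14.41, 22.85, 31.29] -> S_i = -2.47 + 8.44*i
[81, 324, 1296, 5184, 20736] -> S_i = 81*4^i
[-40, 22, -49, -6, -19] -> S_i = Random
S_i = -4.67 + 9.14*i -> [-4.67, 4.47, 13.61, 22.75, 31.89]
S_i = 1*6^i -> [1, 6, 36, 216, 1296]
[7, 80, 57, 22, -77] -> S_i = Random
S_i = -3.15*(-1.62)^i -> [-3.15, 5.1, -8.27, 13.39, -21.7]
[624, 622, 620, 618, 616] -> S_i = 624 + -2*i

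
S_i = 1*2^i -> [1, 2, 4, 8, 16]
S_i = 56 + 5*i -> [56, 61, 66, 71, 76]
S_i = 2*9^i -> [2, 18, 162, 1458, 13122]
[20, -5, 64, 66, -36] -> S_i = Random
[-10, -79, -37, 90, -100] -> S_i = Random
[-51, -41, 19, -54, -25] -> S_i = Random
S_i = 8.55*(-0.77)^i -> [8.55, -6.58, 5.07, -3.9, 3.01]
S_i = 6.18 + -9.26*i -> [6.18, -3.08, -12.34, -21.6, -30.86]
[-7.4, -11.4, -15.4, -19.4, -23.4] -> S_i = -7.40 + -4.00*i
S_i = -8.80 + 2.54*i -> [-8.8, -6.26, -3.72, -1.18, 1.36]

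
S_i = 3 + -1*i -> [3, 2, 1, 0, -1]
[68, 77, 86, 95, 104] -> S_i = 68 + 9*i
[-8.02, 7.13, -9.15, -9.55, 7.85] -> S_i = Random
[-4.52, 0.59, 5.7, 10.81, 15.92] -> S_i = -4.52 + 5.11*i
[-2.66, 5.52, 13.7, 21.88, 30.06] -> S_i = -2.66 + 8.18*i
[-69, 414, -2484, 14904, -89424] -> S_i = -69*-6^i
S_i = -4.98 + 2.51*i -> [-4.98, -2.47, 0.04, 2.55, 5.06]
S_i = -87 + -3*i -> [-87, -90, -93, -96, -99]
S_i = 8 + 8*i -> [8, 16, 24, 32, 40]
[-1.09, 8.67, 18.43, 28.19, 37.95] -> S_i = -1.09 + 9.76*i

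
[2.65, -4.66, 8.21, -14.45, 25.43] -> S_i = 2.65*(-1.76)^i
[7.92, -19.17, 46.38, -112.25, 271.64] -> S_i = 7.92*(-2.42)^i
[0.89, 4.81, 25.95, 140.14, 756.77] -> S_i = 0.89*5.40^i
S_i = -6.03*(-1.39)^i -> [-6.03, 8.38, -11.65, 16.19, -22.51]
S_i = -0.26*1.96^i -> [-0.26, -0.51, -1.0, -1.96, -3.84]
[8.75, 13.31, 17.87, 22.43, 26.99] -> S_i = 8.75 + 4.56*i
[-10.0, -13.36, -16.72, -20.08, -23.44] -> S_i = -10.00 + -3.36*i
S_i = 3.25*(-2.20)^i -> [3.25, -7.15, 15.73, -34.61, 76.13]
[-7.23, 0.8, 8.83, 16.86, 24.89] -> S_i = -7.23 + 8.03*i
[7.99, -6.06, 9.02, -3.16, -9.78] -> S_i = Random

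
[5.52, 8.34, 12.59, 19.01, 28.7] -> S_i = 5.52*1.51^i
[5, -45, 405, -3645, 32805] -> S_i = 5*-9^i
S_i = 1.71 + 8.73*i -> [1.71, 10.44, 19.17, 27.9, 36.63]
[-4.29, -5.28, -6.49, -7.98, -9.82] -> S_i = -4.29*1.23^i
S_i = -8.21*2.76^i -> [-8.21, -22.66, -62.54, -172.61, -476.41]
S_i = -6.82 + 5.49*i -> [-6.82, -1.33, 4.16, 9.65, 15.14]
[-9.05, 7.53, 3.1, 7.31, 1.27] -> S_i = Random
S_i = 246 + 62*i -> [246, 308, 370, 432, 494]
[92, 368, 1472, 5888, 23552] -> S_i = 92*4^i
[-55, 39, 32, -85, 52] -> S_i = Random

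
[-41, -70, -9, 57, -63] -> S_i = Random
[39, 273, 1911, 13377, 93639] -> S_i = 39*7^i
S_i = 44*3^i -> [44, 132, 396, 1188, 3564]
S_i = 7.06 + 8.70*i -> [7.06, 15.76, 24.46, 33.16, 41.86]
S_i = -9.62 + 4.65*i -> [-9.62, -4.97, -0.32, 4.33, 8.98]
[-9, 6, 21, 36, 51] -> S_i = -9 + 15*i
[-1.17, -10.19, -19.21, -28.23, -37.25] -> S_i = -1.17 + -9.02*i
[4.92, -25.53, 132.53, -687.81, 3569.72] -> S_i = 4.92*(-5.19)^i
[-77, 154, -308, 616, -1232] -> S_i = -77*-2^i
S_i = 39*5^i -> [39, 195, 975, 4875, 24375]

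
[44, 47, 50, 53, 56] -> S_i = 44 + 3*i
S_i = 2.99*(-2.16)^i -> [2.99, -6.46, 13.95, -30.13, 65.09]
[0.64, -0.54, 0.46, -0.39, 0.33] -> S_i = 0.64*(-0.85)^i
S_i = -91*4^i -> [-91, -364, -1456, -5824, -23296]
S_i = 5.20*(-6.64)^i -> [5.2, -34.53, 229.27, -1522.33, 10108.24]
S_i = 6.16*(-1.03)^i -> [6.16, -6.34, 6.54, -6.73, 6.93]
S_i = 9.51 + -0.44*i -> [9.51, 9.07, 8.63, 8.19, 7.75]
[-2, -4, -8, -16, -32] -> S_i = -2*2^i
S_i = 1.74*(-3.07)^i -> [1.74, -5.34, 16.4, -50.35, 154.56]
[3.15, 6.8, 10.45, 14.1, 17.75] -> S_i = 3.15 + 3.65*i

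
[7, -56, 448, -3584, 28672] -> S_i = 7*-8^i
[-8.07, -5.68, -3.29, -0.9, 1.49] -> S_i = -8.07 + 2.39*i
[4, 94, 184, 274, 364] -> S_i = 4 + 90*i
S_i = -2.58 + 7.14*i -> [-2.58, 4.56, 11.7, 18.84, 25.98]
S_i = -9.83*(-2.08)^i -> [-9.83, 20.45, -42.53, 88.46, -184.0]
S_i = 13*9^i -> [13, 117, 1053, 9477, 85293]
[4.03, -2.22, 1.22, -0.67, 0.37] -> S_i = 4.03*(-0.55)^i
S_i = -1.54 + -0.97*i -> [-1.54, -2.51, -3.48, -4.45, -5.42]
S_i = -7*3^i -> [-7, -21, -63, -189, -567]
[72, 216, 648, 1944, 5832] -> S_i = 72*3^i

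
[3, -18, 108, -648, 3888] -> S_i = 3*-6^i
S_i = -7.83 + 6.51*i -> [-7.83, -1.32, 5.19, 11.7, 18.21]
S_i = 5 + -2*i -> [5, 3, 1, -1, -3]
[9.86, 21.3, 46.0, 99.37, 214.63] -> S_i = 9.86*2.16^i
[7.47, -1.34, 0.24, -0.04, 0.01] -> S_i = 7.47*(-0.18)^i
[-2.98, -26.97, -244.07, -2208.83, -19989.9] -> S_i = -2.98*9.05^i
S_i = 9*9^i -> [9, 81, 729, 6561, 59049]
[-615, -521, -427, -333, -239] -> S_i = -615 + 94*i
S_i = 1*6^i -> [1, 6, 36, 216, 1296]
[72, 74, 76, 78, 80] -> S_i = 72 + 2*i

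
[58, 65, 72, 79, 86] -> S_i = 58 + 7*i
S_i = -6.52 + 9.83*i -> [-6.52, 3.31, 13.14, 22.97, 32.8]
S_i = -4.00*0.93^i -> [-4.0, -3.72, -3.46, -3.22, -2.99]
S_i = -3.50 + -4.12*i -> [-3.5, -7.62, -11.74, -15.86, -19.98]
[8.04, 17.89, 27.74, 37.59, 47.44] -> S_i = 8.04 + 9.85*i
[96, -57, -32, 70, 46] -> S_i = Random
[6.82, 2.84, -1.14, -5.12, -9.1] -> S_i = 6.82 + -3.98*i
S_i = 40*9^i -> [40, 360, 3240, 29160, 262440]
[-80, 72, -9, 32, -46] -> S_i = Random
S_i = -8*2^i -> [-8, -16, -32, -64, -128]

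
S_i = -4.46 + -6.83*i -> [-4.46, -11.29, -18.12, -24.95, -31.78]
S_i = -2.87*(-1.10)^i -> [-2.87, 3.16, -3.47, 3.82, -4.2]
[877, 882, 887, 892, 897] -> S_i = 877 + 5*i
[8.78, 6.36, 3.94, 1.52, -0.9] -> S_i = 8.78 + -2.42*i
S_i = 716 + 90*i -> [716, 806, 896, 986, 1076]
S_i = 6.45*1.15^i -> [6.45, 7.42, 8.53, 9.81, 11.28]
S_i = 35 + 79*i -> [35, 114, 193, 272, 351]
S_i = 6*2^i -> [6, 12, 24, 48, 96]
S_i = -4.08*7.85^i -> [-4.08, -32.03, -251.42, -1973.65, -15493.12]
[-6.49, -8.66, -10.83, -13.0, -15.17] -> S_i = -6.49 + -2.17*i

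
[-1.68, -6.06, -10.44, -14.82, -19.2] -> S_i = -1.68 + -4.38*i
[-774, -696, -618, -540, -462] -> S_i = -774 + 78*i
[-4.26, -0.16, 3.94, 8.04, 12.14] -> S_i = -4.26 + 4.10*i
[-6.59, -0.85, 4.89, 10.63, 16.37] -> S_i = -6.59 + 5.74*i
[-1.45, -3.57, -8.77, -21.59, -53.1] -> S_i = -1.45*2.46^i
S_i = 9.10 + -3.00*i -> [9.1, 6.1, 3.1, 0.1, -2.9]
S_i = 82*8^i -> [82, 656, 5248, 41984, 335872]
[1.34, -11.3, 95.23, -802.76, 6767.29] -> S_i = 1.34*(-8.43)^i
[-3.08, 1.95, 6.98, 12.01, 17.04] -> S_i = -3.08 + 5.03*i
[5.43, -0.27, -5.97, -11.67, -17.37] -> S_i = 5.43 + -5.70*i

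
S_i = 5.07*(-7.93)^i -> [5.07, -40.21, 318.83, -2528.29, 20049.37]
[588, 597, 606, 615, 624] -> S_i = 588 + 9*i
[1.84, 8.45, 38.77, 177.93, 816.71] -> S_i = 1.84*4.59^i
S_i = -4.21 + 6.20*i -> [-4.21, 1.99, 8.19, 14.39, 20.59]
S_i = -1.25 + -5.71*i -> [-1.25, -6.96, -12.67, -18.38, -24.09]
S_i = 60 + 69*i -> [60, 129, 198, 267, 336]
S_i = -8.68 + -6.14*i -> [-8.68, -14.82, -20.96, -27.1, -33.24]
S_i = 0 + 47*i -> [0, 47, 94, 141, 188]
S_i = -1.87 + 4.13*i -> [-1.87, 2.26, 6.39, 10.52, 14.65]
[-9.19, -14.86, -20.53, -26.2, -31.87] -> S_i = -9.19 + -5.67*i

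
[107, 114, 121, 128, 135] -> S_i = 107 + 7*i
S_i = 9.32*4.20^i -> [9.32, 39.14, 164.4, 690.5, 2900.1]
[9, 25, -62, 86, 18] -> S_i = Random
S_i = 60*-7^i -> [60, -420, 2940, -20580, 144060]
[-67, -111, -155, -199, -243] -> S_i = -67 + -44*i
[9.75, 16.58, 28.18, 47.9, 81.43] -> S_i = 9.75*1.70^i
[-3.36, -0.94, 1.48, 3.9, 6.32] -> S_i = -3.36 + 2.42*i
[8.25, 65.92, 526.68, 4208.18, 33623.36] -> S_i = 8.25*7.99^i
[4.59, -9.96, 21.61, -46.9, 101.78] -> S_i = 4.59*(-2.17)^i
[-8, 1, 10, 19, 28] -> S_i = -8 + 9*i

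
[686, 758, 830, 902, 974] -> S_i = 686 + 72*i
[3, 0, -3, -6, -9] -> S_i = 3 + -3*i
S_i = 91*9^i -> [91, 819, 7371, 66339, 597051]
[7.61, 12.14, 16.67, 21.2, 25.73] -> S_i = 7.61 + 4.53*i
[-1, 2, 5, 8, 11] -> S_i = -1 + 3*i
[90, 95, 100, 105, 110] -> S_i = 90 + 5*i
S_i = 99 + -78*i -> [99, 21, -57, -135, -213]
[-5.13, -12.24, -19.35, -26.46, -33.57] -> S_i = -5.13 + -7.11*i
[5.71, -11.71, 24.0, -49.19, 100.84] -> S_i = 5.71*(-2.05)^i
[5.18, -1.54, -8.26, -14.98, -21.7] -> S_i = 5.18 + -6.72*i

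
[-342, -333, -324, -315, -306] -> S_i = -342 + 9*i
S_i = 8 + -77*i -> [8, -69, -146, -223, -300]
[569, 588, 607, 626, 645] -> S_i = 569 + 19*i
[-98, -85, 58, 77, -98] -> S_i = Random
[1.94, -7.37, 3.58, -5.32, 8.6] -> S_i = Random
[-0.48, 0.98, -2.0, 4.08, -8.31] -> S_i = -0.48*(-2.04)^i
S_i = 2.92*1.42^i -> [2.92, 4.15, 5.89, 8.36, 11.87]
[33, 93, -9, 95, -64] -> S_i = Random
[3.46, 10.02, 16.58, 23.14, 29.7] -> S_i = 3.46 + 6.56*i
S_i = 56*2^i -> [56, 112, 224, 448, 896]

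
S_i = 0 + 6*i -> [0, 6, 12, 18, 24]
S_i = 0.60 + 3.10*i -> [0.6, 3.7, 6.8, 9.9, 13.0]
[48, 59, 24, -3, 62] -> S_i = Random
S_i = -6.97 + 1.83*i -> [-6.97, -5.14, -3.31, -1.48, 0.35]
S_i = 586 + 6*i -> [586, 592, 598, 604, 610]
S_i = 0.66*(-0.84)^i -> [0.66, -0.55, 0.47, -0.39, 0.33]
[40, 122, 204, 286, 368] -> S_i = 40 + 82*i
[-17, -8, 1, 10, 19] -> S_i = -17 + 9*i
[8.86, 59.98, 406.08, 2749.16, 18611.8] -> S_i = 8.86*6.77^i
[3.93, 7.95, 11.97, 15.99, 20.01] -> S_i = 3.93 + 4.02*i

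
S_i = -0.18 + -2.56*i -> [-0.18, -2.74, -5.3, -7.86, -10.42]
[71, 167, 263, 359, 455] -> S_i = 71 + 96*i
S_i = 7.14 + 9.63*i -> [7.14, 16.77, 26.4, 36.03, 45.66]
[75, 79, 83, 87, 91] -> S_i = 75 + 4*i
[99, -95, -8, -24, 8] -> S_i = Random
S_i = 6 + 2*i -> [6, 8, 10, 12, 14]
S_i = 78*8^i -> [78, 624, 4992, 39936, 319488]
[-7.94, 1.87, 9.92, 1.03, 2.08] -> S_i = Random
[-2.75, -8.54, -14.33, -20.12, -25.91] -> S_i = -2.75 + -5.79*i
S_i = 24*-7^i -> [24, -168, 1176, -8232, 57624]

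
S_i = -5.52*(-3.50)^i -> [-5.52, 19.32, -67.62, 236.67, -828.34]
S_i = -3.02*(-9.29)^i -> [-3.02, 28.06, -260.64, 2421.33, -22494.16]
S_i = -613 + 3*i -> [-613, -610, -607, -604, -601]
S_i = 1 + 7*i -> [1, 8, 15, 22, 29]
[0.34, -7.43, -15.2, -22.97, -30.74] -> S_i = 0.34 + -7.77*i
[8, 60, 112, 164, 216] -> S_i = 8 + 52*i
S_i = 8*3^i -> [8, 24, 72, 216, 648]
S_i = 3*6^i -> [3, 18, 108, 648, 3888]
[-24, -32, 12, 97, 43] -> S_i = Random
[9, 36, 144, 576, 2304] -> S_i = 9*4^i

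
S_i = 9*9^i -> [9, 81, 729, 6561, 59049]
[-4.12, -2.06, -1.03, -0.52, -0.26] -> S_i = -4.12*0.50^i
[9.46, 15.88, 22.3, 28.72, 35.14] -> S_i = 9.46 + 6.42*i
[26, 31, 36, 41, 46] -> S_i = 26 + 5*i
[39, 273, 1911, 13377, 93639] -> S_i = 39*7^i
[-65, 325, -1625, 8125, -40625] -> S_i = -65*-5^i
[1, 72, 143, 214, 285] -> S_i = 1 + 71*i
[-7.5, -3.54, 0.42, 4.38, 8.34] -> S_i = -7.50 + 3.96*i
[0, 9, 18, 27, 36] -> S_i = 0 + 9*i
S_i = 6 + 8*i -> [6, 14, 22, 30, 38]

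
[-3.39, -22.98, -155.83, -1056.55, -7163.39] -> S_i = -3.39*6.78^i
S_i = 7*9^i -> [7, 63, 567, 5103, 45927]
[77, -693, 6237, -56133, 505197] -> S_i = 77*-9^i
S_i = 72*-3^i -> [72, -216, 648, -1944, 5832]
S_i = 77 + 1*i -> [77, 78, 79, 80, 81]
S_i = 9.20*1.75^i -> [9.2, 16.1, 28.17, 49.31, 86.29]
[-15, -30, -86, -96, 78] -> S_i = Random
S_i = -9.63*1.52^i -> [-9.63, -14.64, -22.25, -33.82, -51.4]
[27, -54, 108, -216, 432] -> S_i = 27*-2^i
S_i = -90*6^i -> [-90, -540, -3240, -19440, -116640]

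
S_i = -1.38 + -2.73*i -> [-1.38, -4.11, -6.84, -9.57, -12.3]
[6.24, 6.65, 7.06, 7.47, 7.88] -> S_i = 6.24 + 0.41*i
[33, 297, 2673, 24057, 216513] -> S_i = 33*9^i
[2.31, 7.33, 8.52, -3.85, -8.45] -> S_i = Random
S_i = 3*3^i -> [3, 9, 27, 81, 243]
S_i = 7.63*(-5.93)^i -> [7.63, -45.25, 268.31, -1591.07, 9435.03]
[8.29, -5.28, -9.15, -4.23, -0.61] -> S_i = Random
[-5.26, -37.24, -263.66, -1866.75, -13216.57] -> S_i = -5.26*7.08^i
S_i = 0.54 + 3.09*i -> [0.54, 3.63, 6.72, 9.81, 12.9]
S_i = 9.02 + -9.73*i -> [9.02, -0.71, -10.44, -20.17, -29.9]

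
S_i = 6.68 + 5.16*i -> [6.68, 11.84, 17.0, 22.16, 27.32]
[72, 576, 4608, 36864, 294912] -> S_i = 72*8^i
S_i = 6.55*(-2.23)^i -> [6.55, -14.61, 32.57, -72.64, 161.98]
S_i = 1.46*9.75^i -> [1.46, 14.24, 138.79, 1353.21, 13193.84]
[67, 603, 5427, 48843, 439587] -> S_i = 67*9^i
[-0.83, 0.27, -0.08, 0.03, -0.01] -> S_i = -0.83*(-0.32)^i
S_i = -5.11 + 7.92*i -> [-5.11, 2.81, 10.73, 18.65, 26.57]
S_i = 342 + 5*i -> [342, 347, 352, 357, 362]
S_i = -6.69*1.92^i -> [-6.69, -12.84, -24.66, -47.35, -90.91]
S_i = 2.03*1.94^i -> [2.03, 3.94, 7.64, 14.82, 28.75]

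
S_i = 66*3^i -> [66, 198, 594, 1782, 5346]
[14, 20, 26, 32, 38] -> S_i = 14 + 6*i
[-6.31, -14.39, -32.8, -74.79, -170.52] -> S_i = -6.31*2.28^i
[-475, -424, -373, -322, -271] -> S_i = -475 + 51*i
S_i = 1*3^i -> [1, 3, 9, 27, 81]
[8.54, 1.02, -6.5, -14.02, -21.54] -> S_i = 8.54 + -7.52*i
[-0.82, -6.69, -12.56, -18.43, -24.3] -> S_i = -0.82 + -5.87*i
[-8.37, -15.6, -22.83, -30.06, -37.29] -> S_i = -8.37 + -7.23*i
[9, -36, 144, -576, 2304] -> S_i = 9*-4^i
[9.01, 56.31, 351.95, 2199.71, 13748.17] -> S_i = 9.01*6.25^i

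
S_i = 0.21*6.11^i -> [0.21, 1.28, 7.84, 47.9, 292.67]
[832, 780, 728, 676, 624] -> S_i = 832 + -52*i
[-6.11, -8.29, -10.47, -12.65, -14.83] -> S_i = -6.11 + -2.18*i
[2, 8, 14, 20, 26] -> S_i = 2 + 6*i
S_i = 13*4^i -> [13, 52, 208, 832, 3328]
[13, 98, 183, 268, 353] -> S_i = 13 + 85*i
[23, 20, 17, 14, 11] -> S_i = 23 + -3*i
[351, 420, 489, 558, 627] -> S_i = 351 + 69*i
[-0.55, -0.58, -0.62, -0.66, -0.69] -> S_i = -0.55*1.06^i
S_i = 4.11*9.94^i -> [4.11, 40.85, 406.08, 4036.46, 40122.44]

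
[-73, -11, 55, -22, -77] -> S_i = Random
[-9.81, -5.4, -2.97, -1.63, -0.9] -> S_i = -9.81*0.55^i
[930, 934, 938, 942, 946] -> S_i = 930 + 4*i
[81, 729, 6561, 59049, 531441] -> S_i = 81*9^i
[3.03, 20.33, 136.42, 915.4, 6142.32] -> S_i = 3.03*6.71^i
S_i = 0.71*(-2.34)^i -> [0.71, -1.66, 3.89, -9.1, 21.29]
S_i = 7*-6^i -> [7, -42, 252, -1512, 9072]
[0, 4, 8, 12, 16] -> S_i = 0 + 4*i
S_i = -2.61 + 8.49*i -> [-2.61, 5.88, 14.37, 22.86, 31.35]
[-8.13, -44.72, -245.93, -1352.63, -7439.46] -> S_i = -8.13*5.50^i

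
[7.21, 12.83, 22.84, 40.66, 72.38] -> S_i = 7.21*1.78^i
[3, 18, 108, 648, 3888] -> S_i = 3*6^i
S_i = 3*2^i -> [3, 6, 12, 24, 48]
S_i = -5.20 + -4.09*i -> [-5.2, -9.29, -13.38, -17.47, -21.56]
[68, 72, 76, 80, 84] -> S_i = 68 + 4*i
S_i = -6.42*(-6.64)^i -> [-6.42, 42.63, -283.06, 1879.49, -12479.79]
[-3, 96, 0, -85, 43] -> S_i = Random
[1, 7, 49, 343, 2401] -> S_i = 1*7^i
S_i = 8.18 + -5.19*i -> [8.18, 2.99, -2.2, -7.39, -12.58]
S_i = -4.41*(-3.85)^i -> [-4.41, 16.98, -65.37, 251.66, -968.91]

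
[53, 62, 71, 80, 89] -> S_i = 53 + 9*i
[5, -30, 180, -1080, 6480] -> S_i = 5*-6^i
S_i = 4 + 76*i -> [4, 80, 156, 232, 308]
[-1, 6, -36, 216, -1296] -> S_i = -1*-6^i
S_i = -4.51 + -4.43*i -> [-4.51, -8.94, -13.37, -17.8, -22.23]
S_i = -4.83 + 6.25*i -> [-4.83, 1.42, 7.67, 13.92, 20.17]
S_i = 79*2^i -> [79, 158, 316, 632, 1264]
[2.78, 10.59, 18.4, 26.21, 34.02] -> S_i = 2.78 + 7.81*i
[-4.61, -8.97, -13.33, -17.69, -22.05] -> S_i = -4.61 + -4.36*i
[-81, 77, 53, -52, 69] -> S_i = Random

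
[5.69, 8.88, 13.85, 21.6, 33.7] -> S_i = 5.69*1.56^i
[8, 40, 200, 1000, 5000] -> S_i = 8*5^i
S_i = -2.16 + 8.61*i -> [-2.16, 6.45, 15.06, 23.67, 32.28]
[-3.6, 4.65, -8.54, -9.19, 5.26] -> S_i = Random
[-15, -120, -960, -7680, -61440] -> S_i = -15*8^i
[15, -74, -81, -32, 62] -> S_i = Random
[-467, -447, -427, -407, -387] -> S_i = -467 + 20*i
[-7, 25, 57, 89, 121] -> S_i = -7 + 32*i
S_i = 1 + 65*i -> [1, 66, 131, 196, 261]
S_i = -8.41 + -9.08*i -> [-8.41, -17.49, -26.57, -35.65, -44.73]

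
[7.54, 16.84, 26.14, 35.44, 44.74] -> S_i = 7.54 + 9.30*i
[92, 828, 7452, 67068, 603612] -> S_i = 92*9^i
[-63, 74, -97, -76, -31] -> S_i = Random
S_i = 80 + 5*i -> [80, 85, 90, 95, 100]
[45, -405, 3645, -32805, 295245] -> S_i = 45*-9^i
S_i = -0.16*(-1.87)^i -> [-0.16, 0.3, -0.56, 1.05, -1.96]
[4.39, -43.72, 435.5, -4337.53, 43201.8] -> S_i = 4.39*(-9.96)^i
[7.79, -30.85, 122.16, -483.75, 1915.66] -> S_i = 7.79*(-3.96)^i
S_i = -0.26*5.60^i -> [-0.26, -1.46, -8.15, -45.66, -255.7]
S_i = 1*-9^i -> [1, -9, 81, -729, 6561]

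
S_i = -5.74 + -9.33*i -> [-5.74, -15.07, -24.4, -33.73, -43.06]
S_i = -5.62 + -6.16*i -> [-5.62, -11.78, -17.94, -24.1, -30.26]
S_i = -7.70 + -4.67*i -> [-7.7, -12.37, -17.04, -21.71, -26.38]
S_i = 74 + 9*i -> [74, 83, 92, 101, 110]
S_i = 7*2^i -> [7, 14, 28, 56, 112]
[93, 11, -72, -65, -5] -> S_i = Random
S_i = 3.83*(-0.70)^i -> [3.83, -2.68, 1.88, -1.31, 0.92]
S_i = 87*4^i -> [87, 348, 1392, 5568, 22272]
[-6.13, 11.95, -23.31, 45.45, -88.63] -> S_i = -6.13*(-1.95)^i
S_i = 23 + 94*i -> [23, 117, 211, 305, 399]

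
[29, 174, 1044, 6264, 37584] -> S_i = 29*6^i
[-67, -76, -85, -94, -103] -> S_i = -67 + -9*i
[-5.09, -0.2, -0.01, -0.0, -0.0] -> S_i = -5.09*0.04^i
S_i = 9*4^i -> [9, 36, 144, 576, 2304]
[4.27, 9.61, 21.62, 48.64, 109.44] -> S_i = 4.27*2.25^i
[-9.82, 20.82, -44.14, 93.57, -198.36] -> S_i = -9.82*(-2.12)^i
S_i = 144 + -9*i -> [144, 135, 126, 117, 108]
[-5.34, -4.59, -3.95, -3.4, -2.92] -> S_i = -5.34*0.86^i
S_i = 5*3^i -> [5, 15, 45, 135, 405]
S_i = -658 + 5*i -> [-658, -653, -648, -643, -638]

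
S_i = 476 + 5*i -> [476, 481, 486, 491, 496]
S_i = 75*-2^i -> [75, -150, 300, -600, 1200]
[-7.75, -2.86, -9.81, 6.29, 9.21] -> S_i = Random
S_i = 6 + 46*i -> [6, 52, 98, 144, 190]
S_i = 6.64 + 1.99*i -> [6.64, 8.63, 10.62, 12.61, 14.6]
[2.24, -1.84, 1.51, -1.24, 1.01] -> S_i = 2.24*(-0.82)^i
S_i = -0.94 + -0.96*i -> [-0.94, -1.9, -2.86, -3.82, -4.78]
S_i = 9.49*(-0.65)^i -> [9.49, -6.17, 4.01, -2.61, 1.69]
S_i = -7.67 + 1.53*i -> [-7.67, -6.14, -4.61, -3.08, -1.55]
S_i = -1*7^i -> [-1, -7, -49, -343, -2401]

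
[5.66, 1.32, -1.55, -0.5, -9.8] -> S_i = Random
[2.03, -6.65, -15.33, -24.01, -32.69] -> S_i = 2.03 + -8.68*i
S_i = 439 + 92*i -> [439, 531, 623, 715, 807]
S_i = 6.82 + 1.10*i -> [6.82, 7.92, 9.02, 10.12, 11.22]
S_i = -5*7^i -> [-5, -35, -245, -1715, -12005]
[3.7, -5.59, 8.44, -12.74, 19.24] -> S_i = 3.70*(-1.51)^i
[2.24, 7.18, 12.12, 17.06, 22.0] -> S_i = 2.24 + 4.94*i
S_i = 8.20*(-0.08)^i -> [8.2, -0.66, 0.05, -0.0, 0.0]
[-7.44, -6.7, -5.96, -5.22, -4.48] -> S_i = -7.44 + 0.74*i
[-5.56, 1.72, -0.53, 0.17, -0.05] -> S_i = -5.56*(-0.31)^i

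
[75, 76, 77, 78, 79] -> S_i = 75 + 1*i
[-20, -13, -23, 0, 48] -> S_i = Random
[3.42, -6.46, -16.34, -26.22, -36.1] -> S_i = 3.42 + -9.88*i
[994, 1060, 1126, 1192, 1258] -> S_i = 994 + 66*i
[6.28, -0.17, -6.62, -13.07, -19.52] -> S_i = 6.28 + -6.45*i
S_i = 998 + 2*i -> [998, 1000, 1002, 1004, 1006]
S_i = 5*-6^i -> [5, -30, 180, -1080, 6480]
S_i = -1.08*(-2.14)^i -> [-1.08, 2.31, -4.95, 10.58, -22.65]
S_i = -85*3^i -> [-85, -255, -765, -2295, -6885]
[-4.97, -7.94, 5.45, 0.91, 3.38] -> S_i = Random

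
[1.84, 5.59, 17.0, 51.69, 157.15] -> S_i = 1.84*3.04^i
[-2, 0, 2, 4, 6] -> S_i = -2 + 2*i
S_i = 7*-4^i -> [7, -28, 112, -448, 1792]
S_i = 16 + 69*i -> [16, 85, 154, 223, 292]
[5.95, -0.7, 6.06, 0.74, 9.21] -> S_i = Random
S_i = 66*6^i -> [66, 396, 2376, 14256, 85536]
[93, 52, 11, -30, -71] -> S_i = 93 + -41*i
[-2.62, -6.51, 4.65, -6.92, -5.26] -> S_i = Random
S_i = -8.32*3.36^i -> [-8.32, -27.96, -93.93, -315.6, -1060.43]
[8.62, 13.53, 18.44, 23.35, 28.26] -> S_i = 8.62 + 4.91*i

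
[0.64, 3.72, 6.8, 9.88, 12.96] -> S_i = 0.64 + 3.08*i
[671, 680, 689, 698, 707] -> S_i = 671 + 9*i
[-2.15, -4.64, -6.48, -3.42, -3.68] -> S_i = Random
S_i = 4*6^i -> [4, 24, 144, 864, 5184]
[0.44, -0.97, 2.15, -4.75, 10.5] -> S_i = 0.44*(-2.21)^i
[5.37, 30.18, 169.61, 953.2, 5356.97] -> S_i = 5.37*5.62^i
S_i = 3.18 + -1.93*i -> [3.18, 1.25, -0.68, -2.61, -4.54]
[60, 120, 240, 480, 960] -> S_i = 60*2^i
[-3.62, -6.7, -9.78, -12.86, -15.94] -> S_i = -3.62 + -3.08*i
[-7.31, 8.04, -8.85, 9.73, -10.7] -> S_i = -7.31*(-1.10)^i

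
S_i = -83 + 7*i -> [-83, -76, -69, -62, -55]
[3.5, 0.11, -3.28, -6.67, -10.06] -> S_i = 3.50 + -3.39*i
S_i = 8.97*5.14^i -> [8.97, 46.11, 236.98, 1218.1, 6261.02]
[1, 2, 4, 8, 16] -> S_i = 1*2^i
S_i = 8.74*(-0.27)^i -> [8.74, -2.36, 0.64, -0.17, 0.05]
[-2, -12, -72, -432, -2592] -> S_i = -2*6^i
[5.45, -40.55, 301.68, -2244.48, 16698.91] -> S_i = 5.45*(-7.44)^i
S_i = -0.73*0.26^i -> [-0.73, -0.19, -0.05, -0.01, -0.0]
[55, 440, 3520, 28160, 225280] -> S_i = 55*8^i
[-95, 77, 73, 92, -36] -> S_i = Random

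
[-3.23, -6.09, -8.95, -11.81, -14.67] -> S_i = -3.23 + -2.86*i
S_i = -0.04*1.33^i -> [-0.04, -0.05, -0.07, -0.09, -0.13]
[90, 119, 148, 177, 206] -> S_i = 90 + 29*i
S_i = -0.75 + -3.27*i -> [-0.75, -4.02, -7.29, -10.56, -13.83]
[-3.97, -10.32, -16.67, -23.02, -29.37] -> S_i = -3.97 + -6.35*i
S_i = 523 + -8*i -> [523, 515, 507, 499, 491]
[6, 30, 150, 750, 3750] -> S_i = 6*5^i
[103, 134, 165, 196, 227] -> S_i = 103 + 31*i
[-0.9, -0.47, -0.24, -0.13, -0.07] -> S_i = -0.90*0.52^i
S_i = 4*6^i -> [4, 24, 144, 864, 5184]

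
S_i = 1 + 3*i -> [1, 4, 7, 10, 13]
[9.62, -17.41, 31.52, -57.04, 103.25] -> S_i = 9.62*(-1.81)^i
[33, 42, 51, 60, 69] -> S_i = 33 + 9*i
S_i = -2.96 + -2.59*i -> [-2.96, -5.55, -8.14, -10.73, -13.32]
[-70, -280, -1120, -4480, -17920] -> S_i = -70*4^i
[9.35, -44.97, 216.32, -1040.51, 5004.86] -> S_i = 9.35*(-4.81)^i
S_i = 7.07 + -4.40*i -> [7.07, 2.67, -1.73, -6.13, -10.53]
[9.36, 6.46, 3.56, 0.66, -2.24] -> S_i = 9.36 + -2.90*i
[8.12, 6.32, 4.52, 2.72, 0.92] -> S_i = 8.12 + -1.80*i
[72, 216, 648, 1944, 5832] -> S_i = 72*3^i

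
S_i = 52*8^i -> [52, 416, 3328, 26624, 212992]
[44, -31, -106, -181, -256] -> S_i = 44 + -75*i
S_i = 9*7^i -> [9, 63, 441, 3087, 21609]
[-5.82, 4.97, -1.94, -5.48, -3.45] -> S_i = Random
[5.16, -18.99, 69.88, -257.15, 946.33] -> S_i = 5.16*(-3.68)^i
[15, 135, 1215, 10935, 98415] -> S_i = 15*9^i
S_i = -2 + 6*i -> [-2, 4, 10, 16, 22]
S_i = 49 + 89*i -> [49, 138, 227, 316, 405]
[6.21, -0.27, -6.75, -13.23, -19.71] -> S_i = 6.21 + -6.48*i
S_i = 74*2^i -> [74, 148, 296, 592, 1184]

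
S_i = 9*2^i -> [9, 18, 36, 72, 144]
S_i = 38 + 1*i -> [38, 39, 40, 41, 42]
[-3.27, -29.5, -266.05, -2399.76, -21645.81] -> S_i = -3.27*9.02^i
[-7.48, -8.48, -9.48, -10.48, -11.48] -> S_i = -7.48 + -1.00*i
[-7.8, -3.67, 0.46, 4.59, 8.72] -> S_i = -7.80 + 4.13*i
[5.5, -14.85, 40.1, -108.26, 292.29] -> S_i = 5.50*(-2.70)^i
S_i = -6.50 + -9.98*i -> [-6.5, -16.48, -26.46, -36.44, -46.42]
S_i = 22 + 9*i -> [22, 31, 40, 49, 58]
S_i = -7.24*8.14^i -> [-7.24, -58.93, -479.72, -3904.92, -31786.02]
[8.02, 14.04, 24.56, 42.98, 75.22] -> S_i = 8.02*1.75^i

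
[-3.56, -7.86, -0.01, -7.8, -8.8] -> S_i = Random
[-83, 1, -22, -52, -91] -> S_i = Random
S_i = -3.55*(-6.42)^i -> [-3.55, 22.79, -146.32, 939.36, -6030.71]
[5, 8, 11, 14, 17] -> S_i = 5 + 3*i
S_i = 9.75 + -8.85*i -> [9.75, 0.9, -7.95, -16.8, -25.65]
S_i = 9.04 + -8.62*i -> [9.04, 0.42, -8.2, -16.82, -25.44]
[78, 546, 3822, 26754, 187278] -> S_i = 78*7^i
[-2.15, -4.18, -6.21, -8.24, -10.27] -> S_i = -2.15 + -2.03*i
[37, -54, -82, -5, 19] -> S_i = Random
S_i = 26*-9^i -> [26, -234, 2106, -18954, 170586]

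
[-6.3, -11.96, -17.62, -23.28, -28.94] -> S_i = -6.30 + -5.66*i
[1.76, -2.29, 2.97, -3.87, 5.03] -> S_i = 1.76*(-1.30)^i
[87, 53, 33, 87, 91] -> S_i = Random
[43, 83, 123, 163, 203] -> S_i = 43 + 40*i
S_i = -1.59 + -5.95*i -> [-1.59, -7.54, -13.49, -19.44, -25.39]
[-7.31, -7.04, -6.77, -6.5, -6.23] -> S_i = -7.31 + 0.27*i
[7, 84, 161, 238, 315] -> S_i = 7 + 77*i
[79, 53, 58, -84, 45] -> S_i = Random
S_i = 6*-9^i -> [6, -54, 486, -4374, 39366]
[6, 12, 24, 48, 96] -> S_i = 6*2^i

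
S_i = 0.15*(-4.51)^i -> [0.15, -0.68, 3.05, -13.76, 62.06]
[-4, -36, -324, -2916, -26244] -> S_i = -4*9^i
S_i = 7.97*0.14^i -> [7.97, 1.12, 0.16, 0.02, 0.0]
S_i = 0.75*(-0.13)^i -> [0.75, -0.1, 0.01, -0.0, 0.0]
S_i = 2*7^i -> [2, 14, 98, 686, 4802]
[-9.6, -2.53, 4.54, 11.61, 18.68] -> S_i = -9.60 + 7.07*i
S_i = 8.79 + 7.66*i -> [8.79, 16.45, 24.11, 31.77, 39.43]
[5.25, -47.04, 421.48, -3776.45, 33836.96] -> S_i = 5.25*(-8.96)^i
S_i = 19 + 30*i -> [19, 49, 79, 109, 139]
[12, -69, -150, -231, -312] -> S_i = 12 + -81*i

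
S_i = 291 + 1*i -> [291, 292, 293, 294, 295]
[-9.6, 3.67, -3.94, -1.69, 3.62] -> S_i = Random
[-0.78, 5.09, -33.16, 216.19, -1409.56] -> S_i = -0.78*(-6.52)^i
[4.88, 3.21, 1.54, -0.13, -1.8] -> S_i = 4.88 + -1.67*i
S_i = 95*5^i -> [95, 475, 2375, 11875, 59375]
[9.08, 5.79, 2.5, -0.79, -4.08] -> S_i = 9.08 + -3.29*i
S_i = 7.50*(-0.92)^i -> [7.5, -6.9, 6.35, -5.84, 5.37]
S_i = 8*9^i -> [8, 72, 648, 5832, 52488]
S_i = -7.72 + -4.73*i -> [-7.72, -12.45, -17.18, -21.91, -26.64]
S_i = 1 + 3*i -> [1, 4, 7, 10, 13]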